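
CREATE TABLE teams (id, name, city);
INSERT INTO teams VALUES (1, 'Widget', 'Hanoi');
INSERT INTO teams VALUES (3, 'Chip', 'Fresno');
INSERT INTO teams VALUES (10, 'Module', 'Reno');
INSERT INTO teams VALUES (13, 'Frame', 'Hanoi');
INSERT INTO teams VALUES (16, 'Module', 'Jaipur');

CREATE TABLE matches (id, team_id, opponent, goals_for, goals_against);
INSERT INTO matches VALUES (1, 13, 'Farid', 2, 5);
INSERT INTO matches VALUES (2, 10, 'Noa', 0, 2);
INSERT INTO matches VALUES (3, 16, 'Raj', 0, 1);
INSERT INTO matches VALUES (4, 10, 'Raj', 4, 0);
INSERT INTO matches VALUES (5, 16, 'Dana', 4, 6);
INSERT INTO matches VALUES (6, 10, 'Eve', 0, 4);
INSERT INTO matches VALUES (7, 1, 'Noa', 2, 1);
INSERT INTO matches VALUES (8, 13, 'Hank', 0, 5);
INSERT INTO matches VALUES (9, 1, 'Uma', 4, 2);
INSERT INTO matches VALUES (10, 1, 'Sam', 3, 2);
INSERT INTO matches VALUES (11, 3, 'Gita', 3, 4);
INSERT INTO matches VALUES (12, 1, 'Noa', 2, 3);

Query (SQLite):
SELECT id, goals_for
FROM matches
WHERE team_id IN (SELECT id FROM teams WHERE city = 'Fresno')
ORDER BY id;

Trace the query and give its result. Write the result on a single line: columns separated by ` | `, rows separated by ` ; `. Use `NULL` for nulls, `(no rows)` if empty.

11 | 3

Inner query: teams.id where city = 'Fresno'.
Outer: keep matches rows whose team_id is in that set.
Inner query → {3}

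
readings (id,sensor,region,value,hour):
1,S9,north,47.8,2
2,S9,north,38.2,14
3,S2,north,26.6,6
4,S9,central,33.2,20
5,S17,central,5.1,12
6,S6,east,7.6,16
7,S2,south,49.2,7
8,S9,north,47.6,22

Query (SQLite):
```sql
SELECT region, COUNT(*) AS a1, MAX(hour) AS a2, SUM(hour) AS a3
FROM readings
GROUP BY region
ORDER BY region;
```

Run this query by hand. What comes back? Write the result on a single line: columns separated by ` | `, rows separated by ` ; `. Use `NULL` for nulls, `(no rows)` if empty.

Group readings by region.
Per group compute: COUNT(*), MAX(hour), SUM(hour).
  central: ids {4, 5} → COUNT(*)=2, MAX(hour)=20, SUM(hour)=32
  east: ids {6} → COUNT(*)=1, MAX(hour)=16, SUM(hour)=16
  north: ids {1, 2, 3, 8} → COUNT(*)=4, MAX(hour)=22, SUM(hour)=44
  south: ids {7} → COUNT(*)=1, MAX(hour)=7, SUM(hour)=7

central | 2 | 20 | 32 ; east | 1 | 16 | 16 ; north | 4 | 22 | 44 ; south | 1 | 7 | 7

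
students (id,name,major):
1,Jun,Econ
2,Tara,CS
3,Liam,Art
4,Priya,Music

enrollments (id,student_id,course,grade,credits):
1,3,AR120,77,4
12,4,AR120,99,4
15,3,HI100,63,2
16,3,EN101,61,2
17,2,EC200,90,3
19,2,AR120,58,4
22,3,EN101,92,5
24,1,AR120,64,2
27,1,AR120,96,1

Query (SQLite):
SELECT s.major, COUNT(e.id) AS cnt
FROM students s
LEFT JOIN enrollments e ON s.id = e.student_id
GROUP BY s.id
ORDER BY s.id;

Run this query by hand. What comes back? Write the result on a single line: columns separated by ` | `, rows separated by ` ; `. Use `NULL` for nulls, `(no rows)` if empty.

Econ | 2 ; CS | 2 ; Art | 4 ; Music | 1

LEFT JOIN keeps every students row; unmatched ones get NULL for enrollments columns.
Group by students.id and compute COUNT(e.id). COUNT(col) of an all-NULL group is 0.
  1: ids {24, 27} → COUNT(e.id)=2
  2: ids {17, 19} → COUNT(e.id)=2
  3: ids {1, 15, 16, 22} → COUNT(e.id)=4
  4: ids {12} → COUNT(e.id)=1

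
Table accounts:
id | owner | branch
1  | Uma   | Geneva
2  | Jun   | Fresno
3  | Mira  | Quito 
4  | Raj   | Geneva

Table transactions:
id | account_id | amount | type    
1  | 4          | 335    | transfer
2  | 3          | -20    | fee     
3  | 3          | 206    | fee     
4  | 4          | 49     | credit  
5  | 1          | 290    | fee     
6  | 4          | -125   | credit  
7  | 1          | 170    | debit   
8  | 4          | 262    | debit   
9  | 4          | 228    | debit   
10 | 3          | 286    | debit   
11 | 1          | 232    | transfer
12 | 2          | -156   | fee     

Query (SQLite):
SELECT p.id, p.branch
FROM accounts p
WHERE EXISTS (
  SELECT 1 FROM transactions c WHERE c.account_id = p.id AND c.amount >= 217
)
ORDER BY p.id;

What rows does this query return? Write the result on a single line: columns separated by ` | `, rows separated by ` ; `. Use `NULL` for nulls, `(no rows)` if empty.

1 | Geneva ; 3 | Quito ; 4 | Geneva

For each accounts row, check whether any transactions with matching account_id has amount >= 217.
Keep rows where that is true.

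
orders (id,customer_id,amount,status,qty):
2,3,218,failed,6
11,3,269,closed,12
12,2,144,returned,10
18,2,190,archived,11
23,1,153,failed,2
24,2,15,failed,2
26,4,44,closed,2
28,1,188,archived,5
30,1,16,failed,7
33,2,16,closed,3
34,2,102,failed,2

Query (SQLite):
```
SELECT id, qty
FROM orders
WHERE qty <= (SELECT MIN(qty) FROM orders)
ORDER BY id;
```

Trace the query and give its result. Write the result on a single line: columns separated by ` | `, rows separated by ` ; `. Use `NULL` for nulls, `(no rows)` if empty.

23 | 2 ; 24 | 2 ; 26 | 2 ; 34 | 2

Scalar subquery: MIN(qty) over all orders rows = 2.
Keep rows where qty <= that value.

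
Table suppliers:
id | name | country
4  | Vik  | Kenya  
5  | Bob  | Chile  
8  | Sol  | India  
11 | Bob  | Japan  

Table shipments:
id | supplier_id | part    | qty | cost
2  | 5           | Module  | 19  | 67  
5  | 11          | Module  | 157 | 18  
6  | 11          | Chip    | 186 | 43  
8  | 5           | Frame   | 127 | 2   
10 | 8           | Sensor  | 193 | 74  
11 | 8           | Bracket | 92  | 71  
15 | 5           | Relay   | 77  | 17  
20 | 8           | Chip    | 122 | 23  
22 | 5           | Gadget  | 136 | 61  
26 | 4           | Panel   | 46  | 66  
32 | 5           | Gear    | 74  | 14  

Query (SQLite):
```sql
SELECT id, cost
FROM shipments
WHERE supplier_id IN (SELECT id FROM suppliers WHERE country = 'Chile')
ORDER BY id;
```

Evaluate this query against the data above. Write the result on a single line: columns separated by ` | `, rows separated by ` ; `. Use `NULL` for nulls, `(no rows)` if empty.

2 | 67 ; 8 | 2 ; 15 | 17 ; 22 | 61 ; 32 | 14

Inner query: suppliers.id where country = 'Chile'.
Outer: keep shipments rows whose supplier_id is in that set.
Inner query → {5}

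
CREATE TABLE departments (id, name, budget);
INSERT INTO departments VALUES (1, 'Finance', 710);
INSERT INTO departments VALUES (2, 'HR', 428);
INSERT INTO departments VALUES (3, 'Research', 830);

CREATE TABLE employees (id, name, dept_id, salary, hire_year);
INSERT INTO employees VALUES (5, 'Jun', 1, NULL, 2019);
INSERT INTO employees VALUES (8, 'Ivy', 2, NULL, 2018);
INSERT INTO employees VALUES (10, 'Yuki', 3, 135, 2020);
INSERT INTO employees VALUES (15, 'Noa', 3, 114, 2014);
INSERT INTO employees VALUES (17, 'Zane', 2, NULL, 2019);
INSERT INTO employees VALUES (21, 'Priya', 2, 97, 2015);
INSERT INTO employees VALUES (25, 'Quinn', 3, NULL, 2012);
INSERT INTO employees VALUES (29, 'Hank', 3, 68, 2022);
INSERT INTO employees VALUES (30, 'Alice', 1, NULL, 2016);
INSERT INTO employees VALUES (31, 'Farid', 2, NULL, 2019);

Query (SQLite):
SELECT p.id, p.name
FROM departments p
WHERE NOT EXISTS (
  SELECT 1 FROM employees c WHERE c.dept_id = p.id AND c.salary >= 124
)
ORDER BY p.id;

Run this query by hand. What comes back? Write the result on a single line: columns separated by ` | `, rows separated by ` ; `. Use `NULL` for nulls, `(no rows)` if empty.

For each departments row, check whether any employees with matching dept_id has salary >= 124.
Keep rows where that is false.

1 | Finance ; 2 | HR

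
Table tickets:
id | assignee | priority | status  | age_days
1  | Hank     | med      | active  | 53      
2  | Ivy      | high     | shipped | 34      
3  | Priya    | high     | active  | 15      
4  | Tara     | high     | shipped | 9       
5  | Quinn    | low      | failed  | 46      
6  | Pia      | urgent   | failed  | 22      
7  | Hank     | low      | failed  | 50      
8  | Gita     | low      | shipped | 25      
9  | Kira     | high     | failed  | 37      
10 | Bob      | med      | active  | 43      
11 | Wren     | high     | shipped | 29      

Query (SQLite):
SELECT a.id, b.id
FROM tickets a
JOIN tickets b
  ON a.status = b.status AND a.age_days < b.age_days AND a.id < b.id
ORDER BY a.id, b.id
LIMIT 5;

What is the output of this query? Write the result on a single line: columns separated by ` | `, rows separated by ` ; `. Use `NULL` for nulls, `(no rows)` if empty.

3 | 10 ; 4 | 8 ; 4 | 11 ; 5 | 7 ; 6 | 7

Pairs (a,b) with same status, a.age_days < b.age_days, a.id < b.id.
status groups: active:{1,3,10} failed:{5,6,7,9} shipped:{2,4,8,11}
Ordered by (a.id, b.id); first 5.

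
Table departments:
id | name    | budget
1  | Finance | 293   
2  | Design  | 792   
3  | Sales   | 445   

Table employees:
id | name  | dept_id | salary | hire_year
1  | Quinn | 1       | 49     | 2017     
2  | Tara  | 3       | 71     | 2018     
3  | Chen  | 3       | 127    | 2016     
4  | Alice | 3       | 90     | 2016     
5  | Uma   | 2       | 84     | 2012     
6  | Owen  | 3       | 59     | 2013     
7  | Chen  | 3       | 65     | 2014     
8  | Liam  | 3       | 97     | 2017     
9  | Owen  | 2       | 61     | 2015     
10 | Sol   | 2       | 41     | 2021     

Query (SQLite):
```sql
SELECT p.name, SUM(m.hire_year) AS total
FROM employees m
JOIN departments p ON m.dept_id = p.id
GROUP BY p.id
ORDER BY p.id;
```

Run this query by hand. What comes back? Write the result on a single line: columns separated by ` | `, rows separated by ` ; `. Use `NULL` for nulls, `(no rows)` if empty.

Join each employees row to its departments via dept_id.
Group joined rows by departments.id; compute SUM(m.hire_year) per group.
  1: ids {1} → SUM(m.hire_year)=2017
  2: ids {5, 9, 10} → SUM(m.hire_year)=6048
  3: ids {2, 3, 4, 6, 7, 8} → SUM(m.hire_year)=12094

Finance | 2017 ; Design | 6048 ; Sales | 12094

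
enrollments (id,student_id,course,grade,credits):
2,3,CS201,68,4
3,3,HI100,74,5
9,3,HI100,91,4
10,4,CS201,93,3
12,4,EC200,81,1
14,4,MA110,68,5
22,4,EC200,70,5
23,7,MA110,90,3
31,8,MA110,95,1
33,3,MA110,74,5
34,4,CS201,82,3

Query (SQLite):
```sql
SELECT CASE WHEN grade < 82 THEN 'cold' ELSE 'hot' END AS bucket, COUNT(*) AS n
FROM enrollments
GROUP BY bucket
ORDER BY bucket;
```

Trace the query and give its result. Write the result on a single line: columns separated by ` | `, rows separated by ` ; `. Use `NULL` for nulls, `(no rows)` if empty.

Bucket rows by grade < 82 → 'cold' else 'hot'; count each bucket.

cold | 6 ; hot | 5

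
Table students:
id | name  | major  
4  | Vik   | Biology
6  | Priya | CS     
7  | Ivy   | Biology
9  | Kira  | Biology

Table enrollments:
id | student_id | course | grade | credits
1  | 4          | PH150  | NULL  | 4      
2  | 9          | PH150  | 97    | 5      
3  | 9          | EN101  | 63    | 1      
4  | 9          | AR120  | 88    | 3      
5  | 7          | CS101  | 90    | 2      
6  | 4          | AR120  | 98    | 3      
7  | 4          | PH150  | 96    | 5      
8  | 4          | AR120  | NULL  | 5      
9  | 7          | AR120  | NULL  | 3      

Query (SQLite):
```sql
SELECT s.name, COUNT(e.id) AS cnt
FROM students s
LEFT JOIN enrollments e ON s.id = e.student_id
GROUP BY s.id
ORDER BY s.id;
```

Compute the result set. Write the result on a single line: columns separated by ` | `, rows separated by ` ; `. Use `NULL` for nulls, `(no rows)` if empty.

LEFT JOIN keeps every students row; unmatched ones get NULL for enrollments columns.
Group by students.id and compute COUNT(e.id). COUNT(col) of an all-NULL group is 0.
  4: ids {1, 6, 7, 8} → COUNT(e.id)=4
  6: ids {—} → COUNT(e.id)=0
  7: ids {5, 9} → COUNT(e.id)=2
  9: ids {2, 3, 4} → COUNT(e.id)=3

Vik | 4 ; Priya | 0 ; Ivy | 2 ; Kira | 3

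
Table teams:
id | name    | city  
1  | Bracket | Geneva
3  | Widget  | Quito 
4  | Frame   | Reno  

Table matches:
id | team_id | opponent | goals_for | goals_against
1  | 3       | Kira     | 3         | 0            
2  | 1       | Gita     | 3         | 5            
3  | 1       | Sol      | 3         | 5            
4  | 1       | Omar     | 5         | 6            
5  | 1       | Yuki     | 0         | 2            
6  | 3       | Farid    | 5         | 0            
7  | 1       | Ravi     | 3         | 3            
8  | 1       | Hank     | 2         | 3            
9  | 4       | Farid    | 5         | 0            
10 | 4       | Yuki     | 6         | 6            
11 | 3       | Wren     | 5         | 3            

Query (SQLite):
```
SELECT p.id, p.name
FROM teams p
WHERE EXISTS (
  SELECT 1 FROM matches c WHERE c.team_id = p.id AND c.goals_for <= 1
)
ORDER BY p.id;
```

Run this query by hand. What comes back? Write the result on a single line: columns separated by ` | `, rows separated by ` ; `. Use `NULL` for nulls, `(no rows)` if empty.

For each teams row, check whether any matches with matching team_id has goals_for <= 1.
Keep rows where that is true.

1 | Bracket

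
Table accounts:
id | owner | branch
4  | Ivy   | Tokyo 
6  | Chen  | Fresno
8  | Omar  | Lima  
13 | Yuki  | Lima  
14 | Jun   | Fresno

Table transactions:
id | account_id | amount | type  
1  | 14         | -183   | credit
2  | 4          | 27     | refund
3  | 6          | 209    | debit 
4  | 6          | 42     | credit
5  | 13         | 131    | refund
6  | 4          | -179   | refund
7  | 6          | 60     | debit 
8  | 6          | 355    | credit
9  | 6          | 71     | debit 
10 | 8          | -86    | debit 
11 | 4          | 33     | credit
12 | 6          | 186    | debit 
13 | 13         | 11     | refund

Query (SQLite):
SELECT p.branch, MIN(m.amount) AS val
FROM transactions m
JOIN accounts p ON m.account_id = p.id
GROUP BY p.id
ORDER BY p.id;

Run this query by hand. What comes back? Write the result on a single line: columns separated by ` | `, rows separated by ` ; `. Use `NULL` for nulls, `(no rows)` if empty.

Join each transactions row to its accounts via account_id.
Group joined rows by accounts.id; compute MIN(m.amount) per group.
  4: ids {2, 6, 11} → MIN(m.amount)=-179
  6: ids {3, 4, 7, 8, 9, 12} → MIN(m.amount)=42
  8: ids {10} → MIN(m.amount)=-86
  13: ids {5, 13} → MIN(m.amount)=11
  14: ids {1} → MIN(m.amount)=-183

Tokyo | -179 ; Fresno | 42 ; Lima | -86 ; Lima | 11 ; Fresno | -183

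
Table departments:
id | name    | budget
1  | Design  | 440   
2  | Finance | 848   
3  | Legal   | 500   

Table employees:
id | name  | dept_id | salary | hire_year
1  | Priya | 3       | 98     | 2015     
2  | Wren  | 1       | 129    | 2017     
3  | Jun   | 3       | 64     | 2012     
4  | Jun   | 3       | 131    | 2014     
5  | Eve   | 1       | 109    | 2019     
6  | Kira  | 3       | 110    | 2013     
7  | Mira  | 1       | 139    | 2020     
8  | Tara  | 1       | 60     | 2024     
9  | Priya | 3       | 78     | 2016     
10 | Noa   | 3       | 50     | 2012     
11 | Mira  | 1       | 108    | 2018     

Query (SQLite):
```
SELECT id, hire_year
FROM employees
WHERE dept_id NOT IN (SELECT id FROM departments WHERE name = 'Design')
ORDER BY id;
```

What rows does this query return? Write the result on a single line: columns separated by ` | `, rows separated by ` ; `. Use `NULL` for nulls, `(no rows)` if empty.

1 | 2015 ; 3 | 2012 ; 4 | 2014 ; 6 | 2013 ; 9 | 2016 ; 10 | 2012

Inner query: departments.id where name = 'Design'.
Outer: keep employees rows whose dept_id is not in that set.
Inner query → {1}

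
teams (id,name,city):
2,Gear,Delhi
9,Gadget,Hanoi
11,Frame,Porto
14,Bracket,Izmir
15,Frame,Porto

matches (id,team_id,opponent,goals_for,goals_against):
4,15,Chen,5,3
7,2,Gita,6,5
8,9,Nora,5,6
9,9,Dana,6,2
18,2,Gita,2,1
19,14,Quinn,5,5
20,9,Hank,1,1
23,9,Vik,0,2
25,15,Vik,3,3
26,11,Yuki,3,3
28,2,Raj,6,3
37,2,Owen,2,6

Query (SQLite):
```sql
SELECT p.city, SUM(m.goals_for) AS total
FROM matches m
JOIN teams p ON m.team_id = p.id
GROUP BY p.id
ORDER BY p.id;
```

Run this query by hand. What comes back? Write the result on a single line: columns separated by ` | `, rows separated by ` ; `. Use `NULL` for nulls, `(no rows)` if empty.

Join each matches row to its teams via team_id.
Group joined rows by teams.id; compute SUM(m.goals_for) per group.
  2: ids {7, 18, 28, 37} → SUM(m.goals_for)=16
  9: ids {8, 9, 20, 23} → SUM(m.goals_for)=12
  11: ids {26} → SUM(m.goals_for)=3
  14: ids {19} → SUM(m.goals_for)=5
  15: ids {4, 25} → SUM(m.goals_for)=8

Delhi | 16 ; Hanoi | 12 ; Porto | 3 ; Izmir | 5 ; Porto | 8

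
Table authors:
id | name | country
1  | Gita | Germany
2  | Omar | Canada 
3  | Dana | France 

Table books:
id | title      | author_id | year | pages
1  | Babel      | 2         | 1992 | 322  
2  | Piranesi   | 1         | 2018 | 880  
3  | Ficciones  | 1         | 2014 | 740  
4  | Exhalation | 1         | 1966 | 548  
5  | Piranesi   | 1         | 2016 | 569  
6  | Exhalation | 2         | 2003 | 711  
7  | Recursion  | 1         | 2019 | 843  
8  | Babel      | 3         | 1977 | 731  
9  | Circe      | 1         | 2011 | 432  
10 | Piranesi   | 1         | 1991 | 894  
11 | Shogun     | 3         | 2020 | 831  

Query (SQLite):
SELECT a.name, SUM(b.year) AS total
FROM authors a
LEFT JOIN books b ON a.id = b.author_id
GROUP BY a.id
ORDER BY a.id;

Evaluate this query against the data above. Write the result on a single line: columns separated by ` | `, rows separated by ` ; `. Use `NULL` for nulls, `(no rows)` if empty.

Gita | 14035 ; Omar | 3995 ; Dana | 3997

LEFT JOIN keeps every authors row; unmatched ones get NULL for books columns.
Group by authors.id and compute SUM(b.year). SUM over an all-NULL group is NULL.
  1: ids {2, 3, 4, 5, 7, 9, 10} → SUM(b.year)=14035
  2: ids {1, 6} → SUM(b.year)=3995
  3: ids {8, 11} → SUM(b.year)=3997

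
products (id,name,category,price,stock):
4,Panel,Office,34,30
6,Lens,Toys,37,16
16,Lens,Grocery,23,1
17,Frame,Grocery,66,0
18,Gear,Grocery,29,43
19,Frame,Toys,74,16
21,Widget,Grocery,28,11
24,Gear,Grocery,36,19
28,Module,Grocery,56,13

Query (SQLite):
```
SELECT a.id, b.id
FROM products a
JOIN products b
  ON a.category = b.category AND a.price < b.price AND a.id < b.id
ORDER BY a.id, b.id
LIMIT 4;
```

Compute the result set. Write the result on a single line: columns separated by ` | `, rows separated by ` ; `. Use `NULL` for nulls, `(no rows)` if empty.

6 | 19 ; 16 | 17 ; 16 | 18 ; 16 | 21

Pairs (a,b) with same category, a.price < b.price, a.id < b.id.
category groups: Grocery:{16,17,18,21,24,28} Office:{4} Toys:{6,19}
Ordered by (a.id, b.id); first 4.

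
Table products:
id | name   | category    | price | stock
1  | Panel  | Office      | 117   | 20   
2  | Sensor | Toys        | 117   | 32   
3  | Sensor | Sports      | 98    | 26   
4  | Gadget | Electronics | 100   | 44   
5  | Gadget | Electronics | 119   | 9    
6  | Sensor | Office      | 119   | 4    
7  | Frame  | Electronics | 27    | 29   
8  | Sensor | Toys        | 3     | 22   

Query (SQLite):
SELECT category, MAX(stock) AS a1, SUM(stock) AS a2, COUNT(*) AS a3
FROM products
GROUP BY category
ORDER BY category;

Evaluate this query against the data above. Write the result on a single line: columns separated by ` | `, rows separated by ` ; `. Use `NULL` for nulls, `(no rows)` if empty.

Electronics | 44 | 82 | 3 ; Office | 20 | 24 | 2 ; Sports | 26 | 26 | 1 ; Toys | 32 | 54 | 2

Group products by category.
Per group compute: MAX(stock), SUM(stock), COUNT(*).
  Electronics: ids {4, 5, 7} → MAX(stock)=44, SUM(stock)=82, COUNT(*)=3
  Office: ids {1, 6} → MAX(stock)=20, SUM(stock)=24, COUNT(*)=2
  Sports: ids {3} → MAX(stock)=26, SUM(stock)=26, COUNT(*)=1
  Toys: ids {2, 8} → MAX(stock)=32, SUM(stock)=54, COUNT(*)=2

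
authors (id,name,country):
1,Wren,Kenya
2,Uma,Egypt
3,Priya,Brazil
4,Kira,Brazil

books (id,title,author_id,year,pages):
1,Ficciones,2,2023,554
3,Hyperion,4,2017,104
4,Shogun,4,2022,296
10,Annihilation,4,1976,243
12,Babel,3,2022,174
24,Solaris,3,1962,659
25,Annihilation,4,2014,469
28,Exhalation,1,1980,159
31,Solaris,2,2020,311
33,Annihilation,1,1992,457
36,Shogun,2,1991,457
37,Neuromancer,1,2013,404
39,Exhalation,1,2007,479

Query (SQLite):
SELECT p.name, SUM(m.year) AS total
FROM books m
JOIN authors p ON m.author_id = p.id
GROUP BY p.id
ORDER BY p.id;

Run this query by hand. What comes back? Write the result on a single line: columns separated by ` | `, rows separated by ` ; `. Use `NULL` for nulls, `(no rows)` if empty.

Wren | 7992 ; Uma | 6034 ; Priya | 3984 ; Kira | 8029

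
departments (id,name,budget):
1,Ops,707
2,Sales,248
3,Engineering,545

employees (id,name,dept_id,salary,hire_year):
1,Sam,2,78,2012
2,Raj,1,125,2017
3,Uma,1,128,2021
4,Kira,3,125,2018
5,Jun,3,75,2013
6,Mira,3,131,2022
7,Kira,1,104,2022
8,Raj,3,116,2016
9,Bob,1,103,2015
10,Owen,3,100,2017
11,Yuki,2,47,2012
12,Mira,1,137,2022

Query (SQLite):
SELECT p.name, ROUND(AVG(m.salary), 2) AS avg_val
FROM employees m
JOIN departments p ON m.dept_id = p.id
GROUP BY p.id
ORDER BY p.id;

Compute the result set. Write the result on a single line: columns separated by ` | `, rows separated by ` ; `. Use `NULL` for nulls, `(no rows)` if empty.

Ops | 119.4 ; Sales | 62.5 ; Engineering | 109.4

Join each employees row to its departments via dept_id.
Group joined rows by departments.id; compute ROUND(AVG(m.salary), 2) per group.
  1: ids {2, 3, 7, 9, 12} → ROUND(AVG(m.salary), 2)=119.4
  2: ids {1, 11} → ROUND(AVG(m.salary), 2)=62.5
  3: ids {4, 5, 6, 8, 10} → ROUND(AVG(m.salary), 2)=109.4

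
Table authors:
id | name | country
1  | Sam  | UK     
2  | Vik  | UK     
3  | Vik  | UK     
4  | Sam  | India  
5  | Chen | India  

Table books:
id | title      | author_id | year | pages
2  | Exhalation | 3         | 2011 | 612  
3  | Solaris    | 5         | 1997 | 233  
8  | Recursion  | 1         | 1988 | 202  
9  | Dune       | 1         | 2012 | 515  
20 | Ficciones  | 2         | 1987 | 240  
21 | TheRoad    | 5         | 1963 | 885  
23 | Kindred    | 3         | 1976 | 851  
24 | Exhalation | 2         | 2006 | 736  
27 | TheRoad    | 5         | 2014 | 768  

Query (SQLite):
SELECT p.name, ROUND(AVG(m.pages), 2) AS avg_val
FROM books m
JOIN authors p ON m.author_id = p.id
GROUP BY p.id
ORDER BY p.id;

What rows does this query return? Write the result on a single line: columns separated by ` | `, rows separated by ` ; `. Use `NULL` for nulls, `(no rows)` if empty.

Join each books row to its authors via author_id.
Group joined rows by authors.id; compute ROUND(AVG(m.pages), 2) per group.
  1: ids {8, 9} → ROUND(AVG(m.pages), 2)=358.5
  2: ids {20, 24} → ROUND(AVG(m.pages), 2)=488
  3: ids {2, 23} → ROUND(AVG(m.pages), 2)=731.5
  5: ids {3, 21, 27} → ROUND(AVG(m.pages), 2)=628.67

Sam | 358.5 ; Vik | 488 ; Vik | 731.5 ; Chen | 628.67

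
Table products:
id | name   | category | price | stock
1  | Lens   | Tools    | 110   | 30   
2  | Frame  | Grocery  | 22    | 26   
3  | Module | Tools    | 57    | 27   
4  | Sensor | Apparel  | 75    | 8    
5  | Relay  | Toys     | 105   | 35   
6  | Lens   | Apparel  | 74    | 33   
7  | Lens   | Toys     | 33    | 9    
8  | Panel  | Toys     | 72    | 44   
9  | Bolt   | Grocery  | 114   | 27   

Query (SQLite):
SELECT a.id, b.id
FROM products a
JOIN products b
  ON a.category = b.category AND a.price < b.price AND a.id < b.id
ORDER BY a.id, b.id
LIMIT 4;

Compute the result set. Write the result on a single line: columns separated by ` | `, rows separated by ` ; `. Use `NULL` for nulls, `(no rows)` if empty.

2 | 9 ; 7 | 8

Pairs (a,b) with same category, a.price < b.price, a.id < b.id.
category groups: Apparel:{4,6} Grocery:{2,9} Tools:{1,3} Toys:{5,7,8}
Ordered by (a.id, b.id); first 4.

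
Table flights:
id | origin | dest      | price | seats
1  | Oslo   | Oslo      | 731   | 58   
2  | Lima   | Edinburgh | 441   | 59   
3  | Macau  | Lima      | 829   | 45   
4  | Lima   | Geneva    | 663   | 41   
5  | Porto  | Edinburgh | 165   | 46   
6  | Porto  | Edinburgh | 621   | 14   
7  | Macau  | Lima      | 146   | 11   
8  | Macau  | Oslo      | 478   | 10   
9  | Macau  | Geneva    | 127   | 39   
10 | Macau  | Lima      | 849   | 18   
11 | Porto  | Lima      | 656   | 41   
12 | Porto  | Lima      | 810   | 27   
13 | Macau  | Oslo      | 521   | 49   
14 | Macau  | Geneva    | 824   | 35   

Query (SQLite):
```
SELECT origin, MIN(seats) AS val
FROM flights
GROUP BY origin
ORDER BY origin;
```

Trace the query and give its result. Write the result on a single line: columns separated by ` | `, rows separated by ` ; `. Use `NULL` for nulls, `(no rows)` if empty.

Lima | 41 ; Macau | 10 ; Oslo | 58 ; Porto | 14

Partition flights by origin; compute MIN(seats) within each group.
  Lima: ids {2, 4} → MIN(seats)=41
  Macau: ids {3, 7, 8, 9, 10, 13, 14} → MIN(seats)=10
  Oslo: ids {1} → MIN(seats)=58
  Porto: ids {5, 6, 11, 12} → MIN(seats)=14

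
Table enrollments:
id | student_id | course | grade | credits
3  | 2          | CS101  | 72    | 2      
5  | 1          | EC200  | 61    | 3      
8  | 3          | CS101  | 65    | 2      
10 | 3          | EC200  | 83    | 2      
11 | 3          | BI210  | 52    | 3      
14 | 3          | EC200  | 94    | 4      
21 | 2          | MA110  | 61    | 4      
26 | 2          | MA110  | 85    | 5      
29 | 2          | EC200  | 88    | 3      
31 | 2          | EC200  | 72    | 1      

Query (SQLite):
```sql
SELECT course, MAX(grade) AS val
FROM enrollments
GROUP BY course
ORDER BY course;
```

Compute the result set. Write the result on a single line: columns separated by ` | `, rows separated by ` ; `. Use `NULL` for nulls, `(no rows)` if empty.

Partition enrollments by course; compute MAX(grade) within each group.
  BI210: ids {11} → MAX(grade)=52
  CS101: ids {3, 8} → MAX(grade)=72
  EC200: ids {5, 10, 14, 29, 31} → MAX(grade)=94
  MA110: ids {21, 26} → MAX(grade)=85

BI210 | 52 ; CS101 | 72 ; EC200 | 94 ; MA110 | 85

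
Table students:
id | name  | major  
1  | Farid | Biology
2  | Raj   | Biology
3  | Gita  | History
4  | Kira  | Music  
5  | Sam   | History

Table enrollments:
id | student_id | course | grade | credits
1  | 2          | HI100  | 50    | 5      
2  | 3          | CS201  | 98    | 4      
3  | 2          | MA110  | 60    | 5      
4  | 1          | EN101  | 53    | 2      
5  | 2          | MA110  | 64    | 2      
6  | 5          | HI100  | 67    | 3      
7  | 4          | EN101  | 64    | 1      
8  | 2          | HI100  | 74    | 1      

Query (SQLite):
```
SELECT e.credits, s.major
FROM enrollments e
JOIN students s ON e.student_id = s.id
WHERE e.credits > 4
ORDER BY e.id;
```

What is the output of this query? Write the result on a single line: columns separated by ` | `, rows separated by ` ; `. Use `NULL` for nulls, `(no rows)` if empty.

5 | Biology ; 5 | Biology

Each enrollments row matches the students row where student_id = students.id.
Then keep rows with e.credits > 4.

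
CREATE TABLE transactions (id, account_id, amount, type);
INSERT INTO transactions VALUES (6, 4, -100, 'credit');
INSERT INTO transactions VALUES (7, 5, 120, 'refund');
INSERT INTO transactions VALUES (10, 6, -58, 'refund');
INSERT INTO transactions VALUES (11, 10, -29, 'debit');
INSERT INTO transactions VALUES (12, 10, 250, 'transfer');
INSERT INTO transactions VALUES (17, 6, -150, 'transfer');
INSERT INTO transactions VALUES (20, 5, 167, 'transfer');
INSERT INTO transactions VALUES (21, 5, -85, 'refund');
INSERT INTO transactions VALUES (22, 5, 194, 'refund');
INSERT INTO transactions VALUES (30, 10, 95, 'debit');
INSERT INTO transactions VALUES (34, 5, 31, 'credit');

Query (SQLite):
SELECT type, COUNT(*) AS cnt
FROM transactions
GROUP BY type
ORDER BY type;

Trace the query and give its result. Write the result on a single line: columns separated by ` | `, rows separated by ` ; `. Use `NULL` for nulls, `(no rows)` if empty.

credit | 2 ; debit | 2 ; refund | 4 ; transfer | 3

Partition transactions by type; compute COUNT(*) within each group.
  credit: ids {6, 34} → COUNT(*)=2
  debit: ids {11, 30} → COUNT(*)=2
  refund: ids {7, 10, 21, 22} → COUNT(*)=4
  transfer: ids {12, 17, 20} → COUNT(*)=3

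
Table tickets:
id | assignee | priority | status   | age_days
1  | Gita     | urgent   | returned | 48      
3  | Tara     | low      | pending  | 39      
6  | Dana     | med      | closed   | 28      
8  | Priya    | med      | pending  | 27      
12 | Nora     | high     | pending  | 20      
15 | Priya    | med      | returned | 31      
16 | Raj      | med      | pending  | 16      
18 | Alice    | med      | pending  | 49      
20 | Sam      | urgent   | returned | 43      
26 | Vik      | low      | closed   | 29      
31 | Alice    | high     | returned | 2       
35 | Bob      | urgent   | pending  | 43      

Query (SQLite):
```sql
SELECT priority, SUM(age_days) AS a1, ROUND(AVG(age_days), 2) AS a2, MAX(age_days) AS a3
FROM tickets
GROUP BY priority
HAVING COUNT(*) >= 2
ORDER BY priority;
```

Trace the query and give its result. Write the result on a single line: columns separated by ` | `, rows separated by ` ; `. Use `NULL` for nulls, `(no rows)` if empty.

high | 22 | 11 | 20 ; low | 68 | 34 | 39 ; med | 151 | 30.2 | 49 ; urgent | 134 | 44.67 | 48

Group tickets by priority.
Per group compute: SUM(age_days), ROUND(AVG(age_days), 2), MAX(age_days).
HAVING: drop groups with fewer than 2 rows.
  high: ids {12, 31} → SUM(age_days)=22, ROUND(AVG(age_days), 2)=11, MAX(age_days)=20
  low: ids {3, 26} → SUM(age_days)=68, ROUND(AVG(age_days), 2)=34, MAX(age_days)=39
  med: ids {6, 8, 15, 16, 18} → SUM(age_days)=151, ROUND(AVG(age_days), 2)=30.2, MAX(age_days)=49
  urgent: ids {1, 20, 35} → SUM(age_days)=134, ROUND(AVG(age_days), 2)=44.67, MAX(age_days)=48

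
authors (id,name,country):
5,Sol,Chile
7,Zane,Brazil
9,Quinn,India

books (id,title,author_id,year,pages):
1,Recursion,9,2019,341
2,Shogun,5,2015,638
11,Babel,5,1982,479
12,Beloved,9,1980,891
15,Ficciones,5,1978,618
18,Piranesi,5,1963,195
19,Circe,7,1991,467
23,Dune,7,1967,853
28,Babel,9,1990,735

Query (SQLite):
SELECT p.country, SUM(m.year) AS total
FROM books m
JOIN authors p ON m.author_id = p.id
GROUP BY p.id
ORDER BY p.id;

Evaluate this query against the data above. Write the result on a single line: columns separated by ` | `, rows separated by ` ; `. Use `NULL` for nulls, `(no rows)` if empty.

Join each books row to its authors via author_id.
Group joined rows by authors.id; compute SUM(m.year) per group.
  5: ids {2, 11, 15, 18} → SUM(m.year)=7938
  7: ids {19, 23} → SUM(m.year)=3958
  9: ids {1, 12, 28} → SUM(m.year)=5989

Chile | 7938 ; Brazil | 3958 ; India | 5989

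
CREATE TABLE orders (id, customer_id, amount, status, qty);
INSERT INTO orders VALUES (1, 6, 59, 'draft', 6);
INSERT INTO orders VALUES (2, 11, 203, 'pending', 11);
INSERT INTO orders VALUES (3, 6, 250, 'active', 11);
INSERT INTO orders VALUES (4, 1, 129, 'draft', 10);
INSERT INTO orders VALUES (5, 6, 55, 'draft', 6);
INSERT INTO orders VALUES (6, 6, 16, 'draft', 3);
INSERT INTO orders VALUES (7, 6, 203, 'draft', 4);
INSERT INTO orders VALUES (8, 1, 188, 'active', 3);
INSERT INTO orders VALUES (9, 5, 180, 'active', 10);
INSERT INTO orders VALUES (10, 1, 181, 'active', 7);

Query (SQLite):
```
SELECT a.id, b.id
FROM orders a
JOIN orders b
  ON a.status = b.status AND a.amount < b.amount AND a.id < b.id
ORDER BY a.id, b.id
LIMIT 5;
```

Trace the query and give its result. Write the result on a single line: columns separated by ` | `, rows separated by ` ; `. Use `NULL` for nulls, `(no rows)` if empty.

1 | 4 ; 1 | 7 ; 4 | 7 ; 5 | 7 ; 6 | 7

Pairs (a,b) with same status, a.amount < b.amount, a.id < b.id.
status groups: active:{3,8,9,10} draft:{1,4,5,6,7} pending:{2}
Ordered by (a.id, b.id); first 5.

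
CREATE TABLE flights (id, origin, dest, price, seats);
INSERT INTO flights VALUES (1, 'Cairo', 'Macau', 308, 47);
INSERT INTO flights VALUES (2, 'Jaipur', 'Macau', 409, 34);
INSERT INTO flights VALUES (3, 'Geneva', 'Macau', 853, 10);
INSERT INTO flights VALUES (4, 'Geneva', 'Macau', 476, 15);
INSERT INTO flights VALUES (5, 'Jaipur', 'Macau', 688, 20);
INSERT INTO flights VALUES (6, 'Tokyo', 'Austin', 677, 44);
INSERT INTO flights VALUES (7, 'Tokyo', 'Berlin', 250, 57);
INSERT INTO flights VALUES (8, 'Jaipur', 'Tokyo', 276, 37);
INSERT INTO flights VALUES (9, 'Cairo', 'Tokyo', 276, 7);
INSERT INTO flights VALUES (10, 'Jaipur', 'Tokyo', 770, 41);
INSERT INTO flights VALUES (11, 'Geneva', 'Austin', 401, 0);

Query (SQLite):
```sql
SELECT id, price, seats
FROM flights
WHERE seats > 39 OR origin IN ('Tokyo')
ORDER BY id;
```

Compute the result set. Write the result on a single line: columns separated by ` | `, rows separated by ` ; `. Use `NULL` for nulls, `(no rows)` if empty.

1 | 308 | 47 ; 6 | 677 | 44 ; 7 | 250 | 57 ; 10 | 770 | 41

seats > 39: ids {1, 6, 7, 10}
origin IN ('Tokyo'): ids {6, 7}
Combine with OR.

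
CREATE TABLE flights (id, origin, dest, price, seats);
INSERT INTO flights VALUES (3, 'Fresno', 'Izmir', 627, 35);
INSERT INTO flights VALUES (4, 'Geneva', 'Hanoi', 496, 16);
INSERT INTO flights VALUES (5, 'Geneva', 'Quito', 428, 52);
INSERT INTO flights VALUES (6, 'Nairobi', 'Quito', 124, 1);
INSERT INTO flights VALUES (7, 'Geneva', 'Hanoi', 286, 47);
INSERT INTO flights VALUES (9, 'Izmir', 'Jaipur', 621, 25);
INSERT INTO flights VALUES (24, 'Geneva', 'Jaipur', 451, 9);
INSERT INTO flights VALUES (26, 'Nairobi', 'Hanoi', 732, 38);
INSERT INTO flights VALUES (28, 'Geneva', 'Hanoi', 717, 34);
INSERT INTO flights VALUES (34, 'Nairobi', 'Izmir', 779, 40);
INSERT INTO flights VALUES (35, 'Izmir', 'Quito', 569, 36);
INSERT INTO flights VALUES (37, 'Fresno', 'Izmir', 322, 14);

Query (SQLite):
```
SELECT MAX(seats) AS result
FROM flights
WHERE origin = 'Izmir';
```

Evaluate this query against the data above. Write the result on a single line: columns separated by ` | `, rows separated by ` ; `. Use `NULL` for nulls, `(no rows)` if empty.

Rows where origin='Izmir' → seats values: [25, 36].
MAX of non-NULL values = 36.

36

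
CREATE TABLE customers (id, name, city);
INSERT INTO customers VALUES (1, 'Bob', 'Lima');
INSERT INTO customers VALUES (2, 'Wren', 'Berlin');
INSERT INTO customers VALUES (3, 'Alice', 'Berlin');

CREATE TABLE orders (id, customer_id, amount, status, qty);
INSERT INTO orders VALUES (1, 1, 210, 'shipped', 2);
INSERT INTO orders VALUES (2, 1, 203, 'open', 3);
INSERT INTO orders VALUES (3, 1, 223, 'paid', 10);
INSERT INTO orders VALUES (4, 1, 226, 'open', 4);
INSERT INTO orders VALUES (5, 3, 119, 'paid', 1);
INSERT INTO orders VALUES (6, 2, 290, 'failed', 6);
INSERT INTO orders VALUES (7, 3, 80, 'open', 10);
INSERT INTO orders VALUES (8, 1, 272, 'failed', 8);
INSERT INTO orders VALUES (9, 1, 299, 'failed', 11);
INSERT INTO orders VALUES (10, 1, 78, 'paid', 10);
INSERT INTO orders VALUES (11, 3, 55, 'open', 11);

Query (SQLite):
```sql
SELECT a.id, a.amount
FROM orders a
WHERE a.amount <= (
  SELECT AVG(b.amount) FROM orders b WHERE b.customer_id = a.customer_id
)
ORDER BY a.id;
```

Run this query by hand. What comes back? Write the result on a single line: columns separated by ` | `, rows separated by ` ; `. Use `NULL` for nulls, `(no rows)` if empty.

1 | 210 ; 2 | 203 ; 6 | 290 ; 7 | 80 ; 10 | 78 ; 11 | 55

For each orders row a, compute AVG(amount) over rows sharing a.customer_id.
Keep row a if a.amount <= that per-group AVG.
  customer_id=1: AVG(amount) = 215.857143
  customer_id=2: AVG(amount) = 290.0
  customer_id=3: AVG(amount) = 84.666667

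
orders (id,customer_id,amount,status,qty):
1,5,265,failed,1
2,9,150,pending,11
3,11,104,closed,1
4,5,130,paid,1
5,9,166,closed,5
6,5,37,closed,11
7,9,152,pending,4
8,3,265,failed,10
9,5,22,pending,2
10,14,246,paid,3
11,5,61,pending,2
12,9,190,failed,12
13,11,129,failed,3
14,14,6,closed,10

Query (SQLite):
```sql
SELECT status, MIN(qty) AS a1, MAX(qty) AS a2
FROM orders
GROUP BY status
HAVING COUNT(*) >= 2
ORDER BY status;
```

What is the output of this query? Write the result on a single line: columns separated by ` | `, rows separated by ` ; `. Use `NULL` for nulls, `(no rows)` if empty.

closed | 1 | 11 ; failed | 1 | 12 ; paid | 1 | 3 ; pending | 2 | 11

Group orders by status.
Per group compute: MIN(qty), MAX(qty).
HAVING: drop groups with fewer than 2 rows.
  closed: ids {3, 5, 6, 14} → MIN(qty)=1, MAX(qty)=11
  failed: ids {1, 8, 12, 13} → MIN(qty)=1, MAX(qty)=12
  paid: ids {4, 10} → MIN(qty)=1, MAX(qty)=3
  pending: ids {2, 7, 9, 11} → MIN(qty)=2, MAX(qty)=11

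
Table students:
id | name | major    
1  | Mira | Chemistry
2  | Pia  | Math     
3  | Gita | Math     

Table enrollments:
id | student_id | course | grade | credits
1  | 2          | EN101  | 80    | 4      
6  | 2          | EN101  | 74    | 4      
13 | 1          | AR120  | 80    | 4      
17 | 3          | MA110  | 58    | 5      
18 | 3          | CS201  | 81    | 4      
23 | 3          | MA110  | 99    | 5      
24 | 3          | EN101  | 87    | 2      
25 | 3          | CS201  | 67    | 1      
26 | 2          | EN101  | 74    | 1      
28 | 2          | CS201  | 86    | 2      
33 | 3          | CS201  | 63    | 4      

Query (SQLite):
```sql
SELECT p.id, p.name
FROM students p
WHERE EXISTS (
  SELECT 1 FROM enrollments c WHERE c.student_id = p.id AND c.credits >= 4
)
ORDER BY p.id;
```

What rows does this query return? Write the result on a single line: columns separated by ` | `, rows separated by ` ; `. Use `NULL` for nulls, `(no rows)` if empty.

1 | Mira ; 2 | Pia ; 3 | Gita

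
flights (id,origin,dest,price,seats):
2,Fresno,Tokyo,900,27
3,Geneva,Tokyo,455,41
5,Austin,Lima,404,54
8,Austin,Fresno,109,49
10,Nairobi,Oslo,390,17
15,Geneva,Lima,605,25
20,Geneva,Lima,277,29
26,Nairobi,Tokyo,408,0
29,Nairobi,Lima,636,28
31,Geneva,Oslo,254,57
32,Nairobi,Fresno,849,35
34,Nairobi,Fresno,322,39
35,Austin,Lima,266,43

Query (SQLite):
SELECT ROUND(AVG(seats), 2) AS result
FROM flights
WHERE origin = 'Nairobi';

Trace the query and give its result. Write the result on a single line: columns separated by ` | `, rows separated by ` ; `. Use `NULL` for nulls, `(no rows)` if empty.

23.8

Rows where origin='Nairobi' → seats values: [17, 0, 28, 35, 39].
AVG = 119 / 5 (rounded to 2 dp).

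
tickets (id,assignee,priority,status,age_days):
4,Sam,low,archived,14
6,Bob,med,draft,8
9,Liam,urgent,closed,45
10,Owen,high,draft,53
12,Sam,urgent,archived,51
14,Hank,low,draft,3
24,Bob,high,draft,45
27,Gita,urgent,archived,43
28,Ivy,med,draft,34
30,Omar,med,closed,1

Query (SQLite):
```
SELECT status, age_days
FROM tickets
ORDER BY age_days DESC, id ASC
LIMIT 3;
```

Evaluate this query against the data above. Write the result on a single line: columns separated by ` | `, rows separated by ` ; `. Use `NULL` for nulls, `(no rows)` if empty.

draft | 53 ; archived | 51 ; closed | 45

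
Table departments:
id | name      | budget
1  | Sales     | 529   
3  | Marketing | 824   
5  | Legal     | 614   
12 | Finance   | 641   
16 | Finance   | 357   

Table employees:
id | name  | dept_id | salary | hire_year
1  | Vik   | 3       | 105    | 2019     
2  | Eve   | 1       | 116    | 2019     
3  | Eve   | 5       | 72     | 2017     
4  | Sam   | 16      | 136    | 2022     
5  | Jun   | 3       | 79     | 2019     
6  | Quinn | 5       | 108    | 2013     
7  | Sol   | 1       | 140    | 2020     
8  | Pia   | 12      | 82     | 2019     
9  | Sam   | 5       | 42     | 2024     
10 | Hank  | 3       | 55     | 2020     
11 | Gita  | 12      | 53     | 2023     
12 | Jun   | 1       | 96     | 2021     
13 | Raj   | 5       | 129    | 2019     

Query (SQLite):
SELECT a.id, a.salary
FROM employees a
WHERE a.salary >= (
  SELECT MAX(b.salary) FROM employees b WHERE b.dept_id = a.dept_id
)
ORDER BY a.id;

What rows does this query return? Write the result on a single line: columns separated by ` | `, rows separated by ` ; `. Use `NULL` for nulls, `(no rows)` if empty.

1 | 105 ; 4 | 136 ; 7 | 140 ; 8 | 82 ; 13 | 129

For each employees row a, compute MAX(salary) over rows sharing a.dept_id.
Keep row a if a.salary >= that per-group MAX.
  dept_id=1: MAX(salary) = 140
  dept_id=3: MAX(salary) = 105
  dept_id=5: MAX(salary) = 129
  dept_id=12: MAX(salary) = 82
  dept_id=16: MAX(salary) = 136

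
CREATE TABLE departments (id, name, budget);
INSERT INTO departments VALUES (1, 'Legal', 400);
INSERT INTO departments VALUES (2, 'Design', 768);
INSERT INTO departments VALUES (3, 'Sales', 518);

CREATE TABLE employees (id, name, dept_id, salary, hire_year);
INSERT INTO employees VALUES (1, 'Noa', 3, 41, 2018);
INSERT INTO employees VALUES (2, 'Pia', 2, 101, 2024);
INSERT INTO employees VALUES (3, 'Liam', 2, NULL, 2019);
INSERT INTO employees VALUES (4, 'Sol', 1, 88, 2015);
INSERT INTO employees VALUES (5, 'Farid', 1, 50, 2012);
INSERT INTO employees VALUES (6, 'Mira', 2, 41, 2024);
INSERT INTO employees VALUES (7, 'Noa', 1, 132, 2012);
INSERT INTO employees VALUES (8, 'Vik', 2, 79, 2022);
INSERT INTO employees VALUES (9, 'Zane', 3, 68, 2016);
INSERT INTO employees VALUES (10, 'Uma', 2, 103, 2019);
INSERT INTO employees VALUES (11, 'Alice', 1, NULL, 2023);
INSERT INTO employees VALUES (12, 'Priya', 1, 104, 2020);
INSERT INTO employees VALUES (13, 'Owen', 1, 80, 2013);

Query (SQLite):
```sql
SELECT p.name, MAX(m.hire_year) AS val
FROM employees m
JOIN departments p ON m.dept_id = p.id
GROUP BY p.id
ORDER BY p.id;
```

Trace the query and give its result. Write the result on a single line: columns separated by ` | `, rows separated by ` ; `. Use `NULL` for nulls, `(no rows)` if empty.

Join each employees row to its departments via dept_id.
Group joined rows by departments.id; compute MAX(m.hire_year) per group.
  1: ids {4, 5, 7, 11, 12, 13} → MAX(m.hire_year)=2023
  2: ids {2, 3, 6, 8, 10} → MAX(m.hire_year)=2024
  3: ids {1, 9} → MAX(m.hire_year)=2018

Legal | 2023 ; Design | 2024 ; Sales | 2018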